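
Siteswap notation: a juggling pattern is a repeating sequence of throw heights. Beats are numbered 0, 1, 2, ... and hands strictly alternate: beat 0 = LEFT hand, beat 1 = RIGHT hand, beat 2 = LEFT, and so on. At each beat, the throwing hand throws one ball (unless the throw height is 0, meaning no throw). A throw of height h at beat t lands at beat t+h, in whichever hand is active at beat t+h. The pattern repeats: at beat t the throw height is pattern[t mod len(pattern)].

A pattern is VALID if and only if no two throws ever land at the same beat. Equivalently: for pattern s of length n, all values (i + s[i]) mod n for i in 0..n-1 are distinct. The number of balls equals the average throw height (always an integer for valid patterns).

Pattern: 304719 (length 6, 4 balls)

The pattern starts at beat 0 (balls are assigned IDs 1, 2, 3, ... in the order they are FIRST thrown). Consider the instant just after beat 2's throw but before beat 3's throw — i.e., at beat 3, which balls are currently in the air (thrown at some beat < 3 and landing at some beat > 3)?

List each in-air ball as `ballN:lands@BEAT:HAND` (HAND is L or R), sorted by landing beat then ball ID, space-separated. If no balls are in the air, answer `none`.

Answer: ball2:lands@6:L

Derivation:
Beat 0 (L): throw ball1 h=3 -> lands@3:R; in-air after throw: [b1@3:R]
Beat 2 (L): throw ball2 h=4 -> lands@6:L; in-air after throw: [b1@3:R b2@6:L]
Beat 3 (R): throw ball1 h=7 -> lands@10:L; in-air after throw: [b2@6:L b1@10:L]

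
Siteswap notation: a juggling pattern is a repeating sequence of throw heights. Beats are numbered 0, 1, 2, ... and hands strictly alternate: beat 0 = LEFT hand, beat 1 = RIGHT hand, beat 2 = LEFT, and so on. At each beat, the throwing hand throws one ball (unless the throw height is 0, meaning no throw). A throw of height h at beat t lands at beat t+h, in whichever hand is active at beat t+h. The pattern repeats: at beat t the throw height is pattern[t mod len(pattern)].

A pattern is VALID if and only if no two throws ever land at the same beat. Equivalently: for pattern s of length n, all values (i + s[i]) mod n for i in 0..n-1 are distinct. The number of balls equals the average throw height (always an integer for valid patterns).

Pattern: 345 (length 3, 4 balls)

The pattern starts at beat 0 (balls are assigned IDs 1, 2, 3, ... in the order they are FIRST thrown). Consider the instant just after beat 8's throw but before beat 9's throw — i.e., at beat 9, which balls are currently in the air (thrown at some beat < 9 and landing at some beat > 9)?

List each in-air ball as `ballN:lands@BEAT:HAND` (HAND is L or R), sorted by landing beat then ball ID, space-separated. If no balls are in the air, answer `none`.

Beat 0 (L): throw ball1 h=3 -> lands@3:R; in-air after throw: [b1@3:R]
Beat 1 (R): throw ball2 h=4 -> lands@5:R; in-air after throw: [b1@3:R b2@5:R]
Beat 2 (L): throw ball3 h=5 -> lands@7:R; in-air after throw: [b1@3:R b2@5:R b3@7:R]
Beat 3 (R): throw ball1 h=3 -> lands@6:L; in-air after throw: [b2@5:R b1@6:L b3@7:R]
Beat 4 (L): throw ball4 h=4 -> lands@8:L; in-air after throw: [b2@5:R b1@6:L b3@7:R b4@8:L]
Beat 5 (R): throw ball2 h=5 -> lands@10:L; in-air after throw: [b1@6:L b3@7:R b4@8:L b2@10:L]
Beat 6 (L): throw ball1 h=3 -> lands@9:R; in-air after throw: [b3@7:R b4@8:L b1@9:R b2@10:L]
Beat 7 (R): throw ball3 h=4 -> lands@11:R; in-air after throw: [b4@8:L b1@9:R b2@10:L b3@11:R]
Beat 8 (L): throw ball4 h=5 -> lands@13:R; in-air after throw: [b1@9:R b2@10:L b3@11:R b4@13:R]
Beat 9 (R): throw ball1 h=3 -> lands@12:L; in-air after throw: [b2@10:L b3@11:R b1@12:L b4@13:R]

Answer: ball2:lands@10:L ball3:lands@11:R ball4:lands@13:R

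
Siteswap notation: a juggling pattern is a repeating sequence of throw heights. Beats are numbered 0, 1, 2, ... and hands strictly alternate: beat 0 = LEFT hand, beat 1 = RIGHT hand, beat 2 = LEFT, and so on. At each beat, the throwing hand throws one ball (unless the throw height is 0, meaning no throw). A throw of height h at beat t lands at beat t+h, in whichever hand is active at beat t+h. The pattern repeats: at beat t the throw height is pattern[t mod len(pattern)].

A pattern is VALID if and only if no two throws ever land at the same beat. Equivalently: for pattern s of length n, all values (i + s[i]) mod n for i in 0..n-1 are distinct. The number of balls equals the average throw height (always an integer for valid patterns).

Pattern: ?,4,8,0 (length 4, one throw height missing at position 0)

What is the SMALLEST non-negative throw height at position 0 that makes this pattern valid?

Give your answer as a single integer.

i=0: s[i]=? (unknown)
i=1: (1 + 4) mod 4 = 1
i=2: (2 + 8) mod 4 = 2
i=3: (3 + 0) mod 4 = 3
Known residues: [1, 2, 3]; need a permutation of 0..3, so missing residue r = 0
Need (0 + s) mod 4 = 0; smallest s = (0 - 0) mod 4 = 0

Answer: 0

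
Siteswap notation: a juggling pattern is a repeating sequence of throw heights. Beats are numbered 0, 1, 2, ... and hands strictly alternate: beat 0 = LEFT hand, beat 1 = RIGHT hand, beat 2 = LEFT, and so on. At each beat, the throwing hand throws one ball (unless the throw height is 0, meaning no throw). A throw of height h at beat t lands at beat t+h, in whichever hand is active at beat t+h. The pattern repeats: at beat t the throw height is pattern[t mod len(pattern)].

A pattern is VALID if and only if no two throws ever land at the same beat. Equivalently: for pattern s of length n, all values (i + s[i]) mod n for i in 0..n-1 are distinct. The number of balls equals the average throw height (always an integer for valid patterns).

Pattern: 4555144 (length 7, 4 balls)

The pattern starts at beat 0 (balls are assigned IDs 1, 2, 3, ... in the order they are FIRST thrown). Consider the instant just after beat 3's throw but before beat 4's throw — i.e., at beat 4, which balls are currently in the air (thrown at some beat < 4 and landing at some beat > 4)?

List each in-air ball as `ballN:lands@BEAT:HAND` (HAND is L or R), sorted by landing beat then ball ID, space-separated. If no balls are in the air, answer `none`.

Beat 0 (L): throw ball1 h=4 -> lands@4:L; in-air after throw: [b1@4:L]
Beat 1 (R): throw ball2 h=5 -> lands@6:L; in-air after throw: [b1@4:L b2@6:L]
Beat 2 (L): throw ball3 h=5 -> lands@7:R; in-air after throw: [b1@4:L b2@6:L b3@7:R]
Beat 3 (R): throw ball4 h=5 -> lands@8:L; in-air after throw: [b1@4:L b2@6:L b3@7:R b4@8:L]
Beat 4 (L): throw ball1 h=1 -> lands@5:R; in-air after throw: [b1@5:R b2@6:L b3@7:R b4@8:L]

Answer: ball2:lands@6:L ball3:lands@7:R ball4:lands@8:L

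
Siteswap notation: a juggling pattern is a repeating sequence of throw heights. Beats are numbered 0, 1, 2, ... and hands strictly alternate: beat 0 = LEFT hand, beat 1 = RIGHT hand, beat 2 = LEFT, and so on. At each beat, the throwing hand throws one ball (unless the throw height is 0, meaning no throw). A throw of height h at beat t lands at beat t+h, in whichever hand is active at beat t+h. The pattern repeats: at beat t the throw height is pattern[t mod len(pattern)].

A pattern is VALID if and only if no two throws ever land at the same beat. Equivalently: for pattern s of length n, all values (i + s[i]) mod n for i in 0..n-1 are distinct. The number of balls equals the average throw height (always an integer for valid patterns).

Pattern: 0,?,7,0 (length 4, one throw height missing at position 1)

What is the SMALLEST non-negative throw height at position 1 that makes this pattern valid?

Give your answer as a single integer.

i=0: (0 + 0) mod 4 = 0
i=1: s[i]=? (unknown)
i=2: (2 + 7) mod 4 = 1
i=3: (3 + 0) mod 4 = 3
Known residues: [0, 1, 3]; need a permutation of 0..3, so missing residue r = 2
Need (1 + s) mod 4 = 2; smallest s = (2 - 1) mod 4 = 1

Answer: 1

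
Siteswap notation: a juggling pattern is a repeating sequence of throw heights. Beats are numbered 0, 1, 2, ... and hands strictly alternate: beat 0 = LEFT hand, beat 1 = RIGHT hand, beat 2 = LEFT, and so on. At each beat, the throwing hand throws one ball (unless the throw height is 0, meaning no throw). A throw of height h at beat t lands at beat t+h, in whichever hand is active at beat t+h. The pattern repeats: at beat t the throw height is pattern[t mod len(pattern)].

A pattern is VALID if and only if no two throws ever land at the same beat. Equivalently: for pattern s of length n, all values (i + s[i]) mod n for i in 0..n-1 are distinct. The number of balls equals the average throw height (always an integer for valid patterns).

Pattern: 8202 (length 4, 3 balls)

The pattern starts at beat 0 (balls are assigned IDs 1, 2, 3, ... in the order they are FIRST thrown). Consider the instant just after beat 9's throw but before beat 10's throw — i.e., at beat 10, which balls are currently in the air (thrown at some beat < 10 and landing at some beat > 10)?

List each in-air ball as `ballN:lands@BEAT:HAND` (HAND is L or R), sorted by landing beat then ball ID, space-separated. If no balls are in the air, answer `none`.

Beat 0 (L): throw ball1 h=8 -> lands@8:L; in-air after throw: [b1@8:L]
Beat 1 (R): throw ball2 h=2 -> lands@3:R; in-air after throw: [b2@3:R b1@8:L]
Beat 3 (R): throw ball2 h=2 -> lands@5:R; in-air after throw: [b2@5:R b1@8:L]
Beat 4 (L): throw ball3 h=8 -> lands@12:L; in-air after throw: [b2@5:R b1@8:L b3@12:L]
Beat 5 (R): throw ball2 h=2 -> lands@7:R; in-air after throw: [b2@7:R b1@8:L b3@12:L]
Beat 7 (R): throw ball2 h=2 -> lands@9:R; in-air after throw: [b1@8:L b2@9:R b3@12:L]
Beat 8 (L): throw ball1 h=8 -> lands@16:L; in-air after throw: [b2@9:R b3@12:L b1@16:L]
Beat 9 (R): throw ball2 h=2 -> lands@11:R; in-air after throw: [b2@11:R b3@12:L b1@16:L]

Answer: ball2:lands@11:R ball3:lands@12:L ball1:lands@16:L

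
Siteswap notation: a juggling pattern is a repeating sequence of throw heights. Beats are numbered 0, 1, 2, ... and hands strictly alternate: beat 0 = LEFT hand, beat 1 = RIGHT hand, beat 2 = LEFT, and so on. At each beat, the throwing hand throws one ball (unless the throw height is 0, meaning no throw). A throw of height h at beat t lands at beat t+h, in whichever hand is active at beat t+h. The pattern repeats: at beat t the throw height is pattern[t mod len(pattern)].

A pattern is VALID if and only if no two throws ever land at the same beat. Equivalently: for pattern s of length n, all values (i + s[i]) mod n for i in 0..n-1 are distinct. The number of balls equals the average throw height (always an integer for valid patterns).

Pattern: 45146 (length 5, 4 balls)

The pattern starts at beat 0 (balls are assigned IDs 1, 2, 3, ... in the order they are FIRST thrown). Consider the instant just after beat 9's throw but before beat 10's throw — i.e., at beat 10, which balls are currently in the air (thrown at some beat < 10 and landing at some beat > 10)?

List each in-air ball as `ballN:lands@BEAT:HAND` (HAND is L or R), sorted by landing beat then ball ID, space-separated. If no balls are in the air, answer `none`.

Answer: ball2:lands@11:R ball3:lands@12:L ball4:lands@15:R

Derivation:
Beat 0 (L): throw ball1 h=4 -> lands@4:L; in-air after throw: [b1@4:L]
Beat 1 (R): throw ball2 h=5 -> lands@6:L; in-air after throw: [b1@4:L b2@6:L]
Beat 2 (L): throw ball3 h=1 -> lands@3:R; in-air after throw: [b3@3:R b1@4:L b2@6:L]
Beat 3 (R): throw ball3 h=4 -> lands@7:R; in-air after throw: [b1@4:L b2@6:L b3@7:R]
Beat 4 (L): throw ball1 h=6 -> lands@10:L; in-air after throw: [b2@6:L b3@7:R b1@10:L]
Beat 5 (R): throw ball4 h=4 -> lands@9:R; in-air after throw: [b2@6:L b3@7:R b4@9:R b1@10:L]
Beat 6 (L): throw ball2 h=5 -> lands@11:R; in-air after throw: [b3@7:R b4@9:R b1@10:L b2@11:R]
Beat 7 (R): throw ball3 h=1 -> lands@8:L; in-air after throw: [b3@8:L b4@9:R b1@10:L b2@11:R]
Beat 8 (L): throw ball3 h=4 -> lands@12:L; in-air after throw: [b4@9:R b1@10:L b2@11:R b3@12:L]
Beat 9 (R): throw ball4 h=6 -> lands@15:R; in-air after throw: [b1@10:L b2@11:R b3@12:L b4@15:R]
Beat 10 (L): throw ball1 h=4 -> lands@14:L; in-air after throw: [b2@11:R b3@12:L b1@14:L b4@15:R]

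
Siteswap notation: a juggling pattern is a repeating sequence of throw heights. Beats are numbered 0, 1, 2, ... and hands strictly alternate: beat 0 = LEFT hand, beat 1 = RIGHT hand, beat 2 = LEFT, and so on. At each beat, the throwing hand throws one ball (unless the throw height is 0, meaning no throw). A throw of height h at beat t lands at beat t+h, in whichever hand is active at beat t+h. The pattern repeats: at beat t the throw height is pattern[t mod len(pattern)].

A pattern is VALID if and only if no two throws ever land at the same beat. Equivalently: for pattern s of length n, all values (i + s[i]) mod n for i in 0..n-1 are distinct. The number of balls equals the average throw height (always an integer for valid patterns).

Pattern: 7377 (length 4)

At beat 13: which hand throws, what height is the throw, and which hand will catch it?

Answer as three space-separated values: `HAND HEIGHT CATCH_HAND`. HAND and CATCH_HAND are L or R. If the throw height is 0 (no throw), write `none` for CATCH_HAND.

Answer: R 3 L

Derivation:
Beat 13: 13 mod 2 = 1, so hand = R
Throw height = pattern[13 mod 4] = pattern[1] = 3
Lands at beat 13+3=16, 16 mod 2 = 0, so catch hand = L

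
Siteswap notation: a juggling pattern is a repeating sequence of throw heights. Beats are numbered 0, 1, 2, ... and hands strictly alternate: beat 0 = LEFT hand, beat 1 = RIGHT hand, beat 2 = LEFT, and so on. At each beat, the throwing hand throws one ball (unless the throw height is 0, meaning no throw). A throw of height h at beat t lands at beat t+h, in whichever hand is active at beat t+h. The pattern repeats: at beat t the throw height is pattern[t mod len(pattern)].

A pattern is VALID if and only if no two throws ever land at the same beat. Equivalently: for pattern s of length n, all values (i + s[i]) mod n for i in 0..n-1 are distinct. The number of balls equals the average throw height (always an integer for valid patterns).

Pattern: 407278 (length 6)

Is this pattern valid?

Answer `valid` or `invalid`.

i=0: (i + s[i]) mod n = (0 + 4) mod 6 = 4
i=1: (i + s[i]) mod n = (1 + 0) mod 6 = 1
i=2: (i + s[i]) mod n = (2 + 7) mod 6 = 3
i=3: (i + s[i]) mod n = (3 + 2) mod 6 = 5
i=4: (i + s[i]) mod n = (4 + 7) mod 6 = 5
i=5: (i + s[i]) mod n = (5 + 8) mod 6 = 1
Residues: [4, 1, 3, 5, 5, 1], distinct: False

Answer: invalid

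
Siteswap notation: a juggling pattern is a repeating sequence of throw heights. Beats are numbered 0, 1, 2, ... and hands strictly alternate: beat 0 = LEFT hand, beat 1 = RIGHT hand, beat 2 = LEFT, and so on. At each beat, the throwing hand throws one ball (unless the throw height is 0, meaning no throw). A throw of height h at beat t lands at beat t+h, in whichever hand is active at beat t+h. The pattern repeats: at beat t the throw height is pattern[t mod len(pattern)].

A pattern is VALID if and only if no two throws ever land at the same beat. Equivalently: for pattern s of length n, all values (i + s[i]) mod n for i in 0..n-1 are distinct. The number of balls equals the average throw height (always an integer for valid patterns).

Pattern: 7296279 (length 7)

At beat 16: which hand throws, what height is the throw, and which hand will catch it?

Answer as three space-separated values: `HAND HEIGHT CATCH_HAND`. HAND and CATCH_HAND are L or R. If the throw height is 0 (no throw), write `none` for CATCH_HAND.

Answer: L 9 R

Derivation:
Beat 16: 16 mod 2 = 0, so hand = L
Throw height = pattern[16 mod 7] = pattern[2] = 9
Lands at beat 16+9=25, 25 mod 2 = 1, so catch hand = R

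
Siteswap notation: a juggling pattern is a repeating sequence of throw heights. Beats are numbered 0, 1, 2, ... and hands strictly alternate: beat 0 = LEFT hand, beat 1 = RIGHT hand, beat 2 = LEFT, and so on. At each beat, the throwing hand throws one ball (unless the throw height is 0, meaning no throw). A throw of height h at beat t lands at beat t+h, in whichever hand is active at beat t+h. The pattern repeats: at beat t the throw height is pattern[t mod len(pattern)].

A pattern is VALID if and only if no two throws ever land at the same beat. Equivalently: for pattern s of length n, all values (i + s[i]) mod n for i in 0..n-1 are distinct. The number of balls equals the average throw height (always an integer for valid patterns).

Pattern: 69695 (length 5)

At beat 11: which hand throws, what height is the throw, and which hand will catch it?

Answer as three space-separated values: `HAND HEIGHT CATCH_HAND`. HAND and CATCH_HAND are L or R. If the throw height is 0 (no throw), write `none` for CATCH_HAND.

Beat 11: 11 mod 2 = 1, so hand = R
Throw height = pattern[11 mod 5] = pattern[1] = 9
Lands at beat 11+9=20, 20 mod 2 = 0, so catch hand = L

Answer: R 9 L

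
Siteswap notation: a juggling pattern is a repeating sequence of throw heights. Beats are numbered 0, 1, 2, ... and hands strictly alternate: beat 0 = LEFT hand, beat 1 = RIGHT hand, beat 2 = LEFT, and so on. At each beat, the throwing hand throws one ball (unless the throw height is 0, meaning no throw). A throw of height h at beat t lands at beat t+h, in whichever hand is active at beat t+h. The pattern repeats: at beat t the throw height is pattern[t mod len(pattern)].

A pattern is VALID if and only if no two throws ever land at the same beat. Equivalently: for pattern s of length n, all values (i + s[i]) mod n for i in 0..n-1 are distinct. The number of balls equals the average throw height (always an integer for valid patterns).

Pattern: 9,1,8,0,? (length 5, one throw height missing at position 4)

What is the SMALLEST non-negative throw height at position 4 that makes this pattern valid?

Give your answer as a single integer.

Answer: 2

Derivation:
i=0: (0 + 9) mod 5 = 4
i=1: (1 + 1) mod 5 = 2
i=2: (2 + 8) mod 5 = 0
i=3: (3 + 0) mod 5 = 3
i=4: s[i]=? (unknown)
Known residues: [0, 2, 3, 4]; need a permutation of 0..4, so missing residue r = 1
Need (4 + s) mod 5 = 1; smallest s = (1 - 4) mod 5 = 2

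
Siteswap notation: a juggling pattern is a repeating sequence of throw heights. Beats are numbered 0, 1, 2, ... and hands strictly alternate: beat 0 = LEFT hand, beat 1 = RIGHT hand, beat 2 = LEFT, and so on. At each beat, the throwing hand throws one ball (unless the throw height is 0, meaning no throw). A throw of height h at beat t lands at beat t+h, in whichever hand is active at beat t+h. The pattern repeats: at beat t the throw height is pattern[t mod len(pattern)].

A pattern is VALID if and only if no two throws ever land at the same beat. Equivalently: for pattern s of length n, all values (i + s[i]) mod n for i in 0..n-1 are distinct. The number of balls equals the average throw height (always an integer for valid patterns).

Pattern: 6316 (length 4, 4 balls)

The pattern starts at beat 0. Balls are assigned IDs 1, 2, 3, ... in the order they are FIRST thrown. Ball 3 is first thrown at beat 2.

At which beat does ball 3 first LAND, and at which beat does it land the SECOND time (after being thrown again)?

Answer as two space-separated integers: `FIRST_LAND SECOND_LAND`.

Answer: 3 9

Derivation:
Beat 0 (L): throw ball1 h=6 -> lands@6:L; in-air after throw: [b1@6:L]
Beat 1 (R): throw ball2 h=3 -> lands@4:L; in-air after throw: [b2@4:L b1@6:L]
Beat 2 (L): throw ball3 h=1 -> lands@3:R; in-air after throw: [b3@3:R b2@4:L b1@6:L]
Beat 3 (R): throw ball3 h=6 -> lands@9:R; in-air after throw: [b2@4:L b1@6:L b3@9:R]
Beat 4 (L): throw ball2 h=6 -> lands@10:L; in-air after throw: [b1@6:L b3@9:R b2@10:L]
Beat 5 (R): throw ball4 h=3 -> lands@8:L; in-air after throw: [b1@6:L b4@8:L b3@9:R b2@10:L]
Beat 6 (L): throw ball1 h=1 -> lands@7:R; in-air after throw: [b1@7:R b4@8:L b3@9:R b2@10:L]
Beat 7 (R): throw ball1 h=6 -> lands@13:R; in-air after throw: [b4@8:L b3@9:R b2@10:L b1@13:R]
Beat 8 (L): throw ball4 h=6 -> lands@14:L; in-air after throw: [b3@9:R b2@10:L b1@13:R b4@14:L]
Beat 9 (R): throw ball3 h=3 -> lands@12:L; in-air after throw: [b2@10:L b3@12:L b1@13:R b4@14:L]
Ball 3: thrown@2 h=1 -> first land @3; rethrown@3 h=6 -> second land @9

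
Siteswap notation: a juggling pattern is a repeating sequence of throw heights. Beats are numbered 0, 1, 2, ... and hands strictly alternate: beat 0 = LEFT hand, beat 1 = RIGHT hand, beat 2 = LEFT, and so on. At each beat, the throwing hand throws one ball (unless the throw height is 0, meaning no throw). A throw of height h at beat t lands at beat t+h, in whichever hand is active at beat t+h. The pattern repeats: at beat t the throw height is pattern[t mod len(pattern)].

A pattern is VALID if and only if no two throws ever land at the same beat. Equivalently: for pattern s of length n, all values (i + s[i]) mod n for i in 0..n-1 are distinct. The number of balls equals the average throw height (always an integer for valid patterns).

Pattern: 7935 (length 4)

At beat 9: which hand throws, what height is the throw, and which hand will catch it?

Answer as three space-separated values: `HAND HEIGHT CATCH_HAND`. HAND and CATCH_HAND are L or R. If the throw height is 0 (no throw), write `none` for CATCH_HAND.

Answer: R 9 L

Derivation:
Beat 9: 9 mod 2 = 1, so hand = R
Throw height = pattern[9 mod 4] = pattern[1] = 9
Lands at beat 9+9=18, 18 mod 2 = 0, so catch hand = L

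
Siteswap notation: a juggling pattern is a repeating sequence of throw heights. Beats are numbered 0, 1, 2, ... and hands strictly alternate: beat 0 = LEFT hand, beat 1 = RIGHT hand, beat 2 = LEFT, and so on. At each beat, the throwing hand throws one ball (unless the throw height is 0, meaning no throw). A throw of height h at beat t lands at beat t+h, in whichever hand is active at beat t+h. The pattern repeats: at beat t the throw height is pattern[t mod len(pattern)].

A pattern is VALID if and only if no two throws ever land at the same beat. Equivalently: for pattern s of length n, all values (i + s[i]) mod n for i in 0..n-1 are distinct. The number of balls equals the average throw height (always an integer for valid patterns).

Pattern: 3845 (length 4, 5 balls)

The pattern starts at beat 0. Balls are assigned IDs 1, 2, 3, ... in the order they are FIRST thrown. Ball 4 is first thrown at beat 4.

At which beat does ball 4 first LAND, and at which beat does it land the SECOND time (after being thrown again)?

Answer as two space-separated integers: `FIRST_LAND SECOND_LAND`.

Beat 0 (L): throw ball1 h=3 -> lands@3:R; in-air after throw: [b1@3:R]
Beat 1 (R): throw ball2 h=8 -> lands@9:R; in-air after throw: [b1@3:R b2@9:R]
Beat 2 (L): throw ball3 h=4 -> lands@6:L; in-air after throw: [b1@3:R b3@6:L b2@9:R]
Beat 3 (R): throw ball1 h=5 -> lands@8:L; in-air after throw: [b3@6:L b1@8:L b2@9:R]
Beat 4 (L): throw ball4 h=3 -> lands@7:R; in-air after throw: [b3@6:L b4@7:R b1@8:L b2@9:R]
Beat 5 (R): throw ball5 h=8 -> lands@13:R; in-air after throw: [b3@6:L b4@7:R b1@8:L b2@9:R b5@13:R]
Beat 6 (L): throw ball3 h=4 -> lands@10:L; in-air after throw: [b4@7:R b1@8:L b2@9:R b3@10:L b5@13:R]
Beat 7 (R): throw ball4 h=5 -> lands@12:L; in-air after throw: [b1@8:L b2@9:R b3@10:L b4@12:L b5@13:R]
Beat 8 (L): throw ball1 h=3 -> lands@11:R; in-air after throw: [b2@9:R b3@10:L b1@11:R b4@12:L b5@13:R]
Beat 9 (R): throw ball2 h=8 -> lands@17:R; in-air after throw: [b3@10:L b1@11:R b4@12:L b5@13:R b2@17:R]
Beat 10 (L): throw ball3 h=4 -> lands@14:L; in-air after throw: [b1@11:R b4@12:L b5@13:R b3@14:L b2@17:R]
Beat 11 (R): throw ball1 h=5 -> lands@16:L; in-air after throw: [b4@12:L b5@13:R b3@14:L b1@16:L b2@17:R]
Beat 12 (L): throw ball4 h=3 -> lands@15:R; in-air after throw: [b5@13:R b3@14:L b4@15:R b1@16:L b2@17:R]
Ball 4: thrown@4 h=3 -> first land @7; rethrown@7 h=5 -> second land @12

Answer: 7 12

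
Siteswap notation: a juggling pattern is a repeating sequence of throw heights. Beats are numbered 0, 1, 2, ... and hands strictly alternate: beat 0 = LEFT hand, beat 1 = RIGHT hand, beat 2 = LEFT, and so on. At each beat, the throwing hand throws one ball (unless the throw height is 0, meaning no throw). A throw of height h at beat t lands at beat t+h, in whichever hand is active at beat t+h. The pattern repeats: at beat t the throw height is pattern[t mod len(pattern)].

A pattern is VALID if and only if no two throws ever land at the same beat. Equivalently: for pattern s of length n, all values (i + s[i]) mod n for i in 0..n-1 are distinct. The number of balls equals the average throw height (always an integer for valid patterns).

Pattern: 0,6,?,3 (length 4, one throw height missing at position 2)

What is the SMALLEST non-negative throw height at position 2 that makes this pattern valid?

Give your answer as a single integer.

i=0: (0 + 0) mod 4 = 0
i=1: (1 + 6) mod 4 = 3
i=2: s[i]=? (unknown)
i=3: (3 + 3) mod 4 = 2
Known residues: [0, 2, 3]; need a permutation of 0..3, so missing residue r = 1
Need (2 + s) mod 4 = 1; smallest s = (1 - 2) mod 4 = 3

Answer: 3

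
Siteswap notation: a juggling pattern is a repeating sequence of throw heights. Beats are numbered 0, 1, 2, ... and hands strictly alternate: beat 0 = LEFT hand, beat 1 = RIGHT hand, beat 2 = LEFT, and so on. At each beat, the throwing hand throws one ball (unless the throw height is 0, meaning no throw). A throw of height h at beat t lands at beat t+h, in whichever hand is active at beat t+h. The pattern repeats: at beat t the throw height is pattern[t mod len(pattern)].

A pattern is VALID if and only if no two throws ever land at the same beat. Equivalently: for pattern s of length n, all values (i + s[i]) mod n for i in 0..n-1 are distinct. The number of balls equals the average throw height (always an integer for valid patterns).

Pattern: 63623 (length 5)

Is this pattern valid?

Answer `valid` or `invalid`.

i=0: (i + s[i]) mod n = (0 + 6) mod 5 = 1
i=1: (i + s[i]) mod n = (1 + 3) mod 5 = 4
i=2: (i + s[i]) mod n = (2 + 6) mod 5 = 3
i=3: (i + s[i]) mod n = (3 + 2) mod 5 = 0
i=4: (i + s[i]) mod n = (4 + 3) mod 5 = 2
Residues: [1, 4, 3, 0, 2], distinct: True

Answer: valid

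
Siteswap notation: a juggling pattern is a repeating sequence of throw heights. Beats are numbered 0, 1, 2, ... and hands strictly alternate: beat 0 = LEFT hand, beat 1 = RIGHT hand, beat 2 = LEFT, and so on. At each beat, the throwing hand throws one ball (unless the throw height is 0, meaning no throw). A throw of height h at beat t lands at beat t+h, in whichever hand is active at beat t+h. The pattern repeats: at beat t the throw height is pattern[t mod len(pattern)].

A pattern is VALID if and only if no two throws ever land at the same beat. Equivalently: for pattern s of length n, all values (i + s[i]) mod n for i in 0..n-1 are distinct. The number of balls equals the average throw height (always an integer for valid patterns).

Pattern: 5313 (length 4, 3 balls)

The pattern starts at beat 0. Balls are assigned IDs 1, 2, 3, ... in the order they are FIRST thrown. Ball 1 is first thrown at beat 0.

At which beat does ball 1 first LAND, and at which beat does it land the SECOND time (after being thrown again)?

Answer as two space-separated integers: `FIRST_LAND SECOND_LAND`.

Answer: 5 8

Derivation:
Beat 0 (L): throw ball1 h=5 -> lands@5:R; in-air after throw: [b1@5:R]
Beat 1 (R): throw ball2 h=3 -> lands@4:L; in-air after throw: [b2@4:L b1@5:R]
Beat 2 (L): throw ball3 h=1 -> lands@3:R; in-air after throw: [b3@3:R b2@4:L b1@5:R]
Beat 3 (R): throw ball3 h=3 -> lands@6:L; in-air after throw: [b2@4:L b1@5:R b3@6:L]
Beat 4 (L): throw ball2 h=5 -> lands@9:R; in-air after throw: [b1@5:R b3@6:L b2@9:R]
Beat 5 (R): throw ball1 h=3 -> lands@8:L; in-air after throw: [b3@6:L b1@8:L b2@9:R]
Beat 6 (L): throw ball3 h=1 -> lands@7:R; in-air after throw: [b3@7:R b1@8:L b2@9:R]
Beat 7 (R): throw ball3 h=3 -> lands@10:L; in-air after throw: [b1@8:L b2@9:R b3@10:L]
Beat 8 (L): throw ball1 h=5 -> lands@13:R; in-air after throw: [b2@9:R b3@10:L b1@13:R]
Ball 1: thrown@0 h=5 -> first land @5; rethrown@5 h=3 -> second land @8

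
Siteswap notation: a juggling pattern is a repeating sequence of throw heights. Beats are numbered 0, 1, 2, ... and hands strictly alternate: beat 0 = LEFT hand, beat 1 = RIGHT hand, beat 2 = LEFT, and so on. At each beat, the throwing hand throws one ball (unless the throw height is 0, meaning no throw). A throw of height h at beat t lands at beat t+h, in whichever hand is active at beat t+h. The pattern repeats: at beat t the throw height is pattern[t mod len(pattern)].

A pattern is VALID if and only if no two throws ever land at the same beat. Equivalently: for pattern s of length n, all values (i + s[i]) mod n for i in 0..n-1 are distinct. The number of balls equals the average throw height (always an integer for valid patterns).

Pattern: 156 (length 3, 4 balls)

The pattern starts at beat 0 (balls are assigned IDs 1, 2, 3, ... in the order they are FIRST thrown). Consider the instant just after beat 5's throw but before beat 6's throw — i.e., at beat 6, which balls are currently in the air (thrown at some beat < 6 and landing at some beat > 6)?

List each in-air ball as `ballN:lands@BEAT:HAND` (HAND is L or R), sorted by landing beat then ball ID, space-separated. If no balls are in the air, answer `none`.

Beat 0 (L): throw ball1 h=1 -> lands@1:R; in-air after throw: [b1@1:R]
Beat 1 (R): throw ball1 h=5 -> lands@6:L; in-air after throw: [b1@6:L]
Beat 2 (L): throw ball2 h=6 -> lands@8:L; in-air after throw: [b1@6:L b2@8:L]
Beat 3 (R): throw ball3 h=1 -> lands@4:L; in-air after throw: [b3@4:L b1@6:L b2@8:L]
Beat 4 (L): throw ball3 h=5 -> lands@9:R; in-air after throw: [b1@6:L b2@8:L b3@9:R]
Beat 5 (R): throw ball4 h=6 -> lands@11:R; in-air after throw: [b1@6:L b2@8:L b3@9:R b4@11:R]
Beat 6 (L): throw ball1 h=1 -> lands@7:R; in-air after throw: [b1@7:R b2@8:L b3@9:R b4@11:R]

Answer: ball2:lands@8:L ball3:lands@9:R ball4:lands@11:R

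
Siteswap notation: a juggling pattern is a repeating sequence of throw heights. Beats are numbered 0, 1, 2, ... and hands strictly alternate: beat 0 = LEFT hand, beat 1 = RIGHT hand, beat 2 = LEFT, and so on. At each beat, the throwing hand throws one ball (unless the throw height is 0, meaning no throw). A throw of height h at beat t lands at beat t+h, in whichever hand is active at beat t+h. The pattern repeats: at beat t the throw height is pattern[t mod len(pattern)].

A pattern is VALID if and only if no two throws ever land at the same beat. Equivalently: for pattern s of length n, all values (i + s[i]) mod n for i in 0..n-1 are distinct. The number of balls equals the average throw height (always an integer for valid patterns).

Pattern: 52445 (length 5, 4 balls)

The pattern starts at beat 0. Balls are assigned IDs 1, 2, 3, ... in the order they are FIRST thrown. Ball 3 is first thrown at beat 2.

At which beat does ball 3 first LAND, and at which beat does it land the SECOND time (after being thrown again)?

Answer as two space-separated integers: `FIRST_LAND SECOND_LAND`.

Answer: 6 8

Derivation:
Beat 0 (L): throw ball1 h=5 -> lands@5:R; in-air after throw: [b1@5:R]
Beat 1 (R): throw ball2 h=2 -> lands@3:R; in-air after throw: [b2@3:R b1@5:R]
Beat 2 (L): throw ball3 h=4 -> lands@6:L; in-air after throw: [b2@3:R b1@5:R b3@6:L]
Beat 3 (R): throw ball2 h=4 -> lands@7:R; in-air after throw: [b1@5:R b3@6:L b2@7:R]
Beat 4 (L): throw ball4 h=5 -> lands@9:R; in-air after throw: [b1@5:R b3@6:L b2@7:R b4@9:R]
Beat 5 (R): throw ball1 h=5 -> lands@10:L; in-air after throw: [b3@6:L b2@7:R b4@9:R b1@10:L]
Beat 6 (L): throw ball3 h=2 -> lands@8:L; in-air after throw: [b2@7:R b3@8:L b4@9:R b1@10:L]
Beat 7 (R): throw ball2 h=4 -> lands@11:R; in-air after throw: [b3@8:L b4@9:R b1@10:L b2@11:R]
Beat 8 (L): throw ball3 h=4 -> lands@12:L; in-air after throw: [b4@9:R b1@10:L b2@11:R b3@12:L]
Ball 3: thrown@2 h=4 -> first land @6; rethrown@6 h=2 -> second land @8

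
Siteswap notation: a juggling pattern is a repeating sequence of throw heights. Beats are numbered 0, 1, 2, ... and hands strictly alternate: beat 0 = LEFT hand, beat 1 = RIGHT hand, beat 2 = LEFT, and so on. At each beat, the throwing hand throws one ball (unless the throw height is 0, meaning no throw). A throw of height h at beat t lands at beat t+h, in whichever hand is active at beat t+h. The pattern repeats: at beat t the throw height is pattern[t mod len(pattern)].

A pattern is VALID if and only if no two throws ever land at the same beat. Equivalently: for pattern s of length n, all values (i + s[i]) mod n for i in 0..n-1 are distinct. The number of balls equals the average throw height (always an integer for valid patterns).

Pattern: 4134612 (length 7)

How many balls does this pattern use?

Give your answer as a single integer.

Answer: 3

Derivation:
Pattern = [4, 1, 3, 4, 6, 1, 2], length n = 7
  position 0: throw height = 4, running sum = 4
  position 1: throw height = 1, running sum = 5
  position 2: throw height = 3, running sum = 8
  position 3: throw height = 4, running sum = 12
  position 4: throw height = 6, running sum = 18
  position 5: throw height = 1, running sum = 19
  position 6: throw height = 2, running sum = 21
Total sum = 21; balls = sum / n = 21 / 7 = 3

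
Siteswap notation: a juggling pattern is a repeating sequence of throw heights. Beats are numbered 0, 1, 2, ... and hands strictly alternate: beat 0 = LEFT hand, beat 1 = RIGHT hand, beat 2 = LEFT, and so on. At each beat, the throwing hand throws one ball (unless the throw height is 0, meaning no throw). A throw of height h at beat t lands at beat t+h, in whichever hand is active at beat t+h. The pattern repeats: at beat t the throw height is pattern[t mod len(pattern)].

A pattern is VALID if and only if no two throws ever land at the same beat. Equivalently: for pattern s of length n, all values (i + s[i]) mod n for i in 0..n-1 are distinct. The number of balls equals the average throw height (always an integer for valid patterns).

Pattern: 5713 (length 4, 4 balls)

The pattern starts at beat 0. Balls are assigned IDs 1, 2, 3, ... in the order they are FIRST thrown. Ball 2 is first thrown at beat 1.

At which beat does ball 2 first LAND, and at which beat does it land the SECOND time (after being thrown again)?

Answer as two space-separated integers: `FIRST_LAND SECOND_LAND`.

Beat 0 (L): throw ball1 h=5 -> lands@5:R; in-air after throw: [b1@5:R]
Beat 1 (R): throw ball2 h=7 -> lands@8:L; in-air after throw: [b1@5:R b2@8:L]
Beat 2 (L): throw ball3 h=1 -> lands@3:R; in-air after throw: [b3@3:R b1@5:R b2@8:L]
Beat 3 (R): throw ball3 h=3 -> lands@6:L; in-air after throw: [b1@5:R b3@6:L b2@8:L]
Beat 4 (L): throw ball4 h=5 -> lands@9:R; in-air after throw: [b1@5:R b3@6:L b2@8:L b4@9:R]
Beat 5 (R): throw ball1 h=7 -> lands@12:L; in-air after throw: [b3@6:L b2@8:L b4@9:R b1@12:L]
Beat 6 (L): throw ball3 h=1 -> lands@7:R; in-air after throw: [b3@7:R b2@8:L b4@9:R b1@12:L]
Beat 7 (R): throw ball3 h=3 -> lands@10:L; in-air after throw: [b2@8:L b4@9:R b3@10:L b1@12:L]
Beat 8 (L): throw ball2 h=5 -> lands@13:R; in-air after throw: [b4@9:R b3@10:L b1@12:L b2@13:R]
Beat 9 (R): throw ball4 h=7 -> lands@16:L; in-air after throw: [b3@10:L b1@12:L b2@13:R b4@16:L]
Beat 10 (L): throw ball3 h=1 -> lands@11:R; in-air after throw: [b3@11:R b1@12:L b2@13:R b4@16:L]
Beat 11 (R): throw ball3 h=3 -> lands@14:L; in-air after throw: [b1@12:L b2@13:R b3@14:L b4@16:L]
Beat 12 (L): throw ball1 h=5 -> lands@17:R; in-air after throw: [b2@13:R b3@14:L b4@16:L b1@17:R]
Beat 13 (R): throw ball2 h=7 -> lands@20:L; in-air after throw: [b3@14:L b4@16:L b1@17:R b2@20:L]
Ball 2: thrown@1 h=7 -> first land @8; rethrown@8 h=5 -> second land @13

Answer: 8 13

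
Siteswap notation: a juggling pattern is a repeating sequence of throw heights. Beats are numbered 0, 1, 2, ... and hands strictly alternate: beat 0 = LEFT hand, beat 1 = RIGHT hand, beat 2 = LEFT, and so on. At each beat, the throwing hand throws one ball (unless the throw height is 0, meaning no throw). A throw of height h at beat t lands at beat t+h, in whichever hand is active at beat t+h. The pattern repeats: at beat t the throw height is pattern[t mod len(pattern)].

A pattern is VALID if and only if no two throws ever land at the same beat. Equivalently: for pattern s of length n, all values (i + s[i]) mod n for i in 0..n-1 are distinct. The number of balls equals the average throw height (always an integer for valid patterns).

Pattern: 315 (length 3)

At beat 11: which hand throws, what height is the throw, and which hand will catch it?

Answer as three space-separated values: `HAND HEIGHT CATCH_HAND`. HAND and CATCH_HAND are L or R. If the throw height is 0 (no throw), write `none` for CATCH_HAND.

Answer: R 5 L

Derivation:
Beat 11: 11 mod 2 = 1, so hand = R
Throw height = pattern[11 mod 3] = pattern[2] = 5
Lands at beat 11+5=16, 16 mod 2 = 0, so catch hand = L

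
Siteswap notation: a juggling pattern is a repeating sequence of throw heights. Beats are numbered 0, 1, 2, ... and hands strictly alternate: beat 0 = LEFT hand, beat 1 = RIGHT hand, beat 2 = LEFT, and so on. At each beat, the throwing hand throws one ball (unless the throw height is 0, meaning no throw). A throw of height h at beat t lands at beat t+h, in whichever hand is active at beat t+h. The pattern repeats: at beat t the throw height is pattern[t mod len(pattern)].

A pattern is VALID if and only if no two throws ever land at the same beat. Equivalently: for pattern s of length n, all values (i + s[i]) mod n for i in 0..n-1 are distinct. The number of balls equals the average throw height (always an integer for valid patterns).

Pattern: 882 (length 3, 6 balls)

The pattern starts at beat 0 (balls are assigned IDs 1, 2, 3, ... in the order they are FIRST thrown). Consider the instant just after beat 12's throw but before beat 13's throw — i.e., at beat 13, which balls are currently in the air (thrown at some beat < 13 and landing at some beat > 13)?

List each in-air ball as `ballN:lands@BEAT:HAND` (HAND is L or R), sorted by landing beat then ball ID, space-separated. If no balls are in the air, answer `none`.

Answer: ball6:lands@14:L ball5:lands@15:R ball2:lands@17:R ball1:lands@18:L ball3:lands@20:L

Derivation:
Beat 0 (L): throw ball1 h=8 -> lands@8:L; in-air after throw: [b1@8:L]
Beat 1 (R): throw ball2 h=8 -> lands@9:R; in-air after throw: [b1@8:L b2@9:R]
Beat 2 (L): throw ball3 h=2 -> lands@4:L; in-air after throw: [b3@4:L b1@8:L b2@9:R]
Beat 3 (R): throw ball4 h=8 -> lands@11:R; in-air after throw: [b3@4:L b1@8:L b2@9:R b4@11:R]
Beat 4 (L): throw ball3 h=8 -> lands@12:L; in-air after throw: [b1@8:L b2@9:R b4@11:R b3@12:L]
Beat 5 (R): throw ball5 h=2 -> lands@7:R; in-air after throw: [b5@7:R b1@8:L b2@9:R b4@11:R b3@12:L]
Beat 6 (L): throw ball6 h=8 -> lands@14:L; in-air after throw: [b5@7:R b1@8:L b2@9:R b4@11:R b3@12:L b6@14:L]
Beat 7 (R): throw ball5 h=8 -> lands@15:R; in-air after throw: [b1@8:L b2@9:R b4@11:R b3@12:L b6@14:L b5@15:R]
Beat 8 (L): throw ball1 h=2 -> lands@10:L; in-air after throw: [b2@9:R b1@10:L b4@11:R b3@12:L b6@14:L b5@15:R]
Beat 9 (R): throw ball2 h=8 -> lands@17:R; in-air after throw: [b1@10:L b4@11:R b3@12:L b6@14:L b5@15:R b2@17:R]
Beat 10 (L): throw ball1 h=8 -> lands@18:L; in-air after throw: [b4@11:R b3@12:L b6@14:L b5@15:R b2@17:R b1@18:L]
Beat 11 (R): throw ball4 h=2 -> lands@13:R; in-air after throw: [b3@12:L b4@13:R b6@14:L b5@15:R b2@17:R b1@18:L]
Beat 12 (L): throw ball3 h=8 -> lands@20:L; in-air after throw: [b4@13:R b6@14:L b5@15:R b2@17:R b1@18:L b3@20:L]
Beat 13 (R): throw ball4 h=8 -> lands@21:R; in-air after throw: [b6@14:L b5@15:R b2@17:R b1@18:L b3@20:L b4@21:R]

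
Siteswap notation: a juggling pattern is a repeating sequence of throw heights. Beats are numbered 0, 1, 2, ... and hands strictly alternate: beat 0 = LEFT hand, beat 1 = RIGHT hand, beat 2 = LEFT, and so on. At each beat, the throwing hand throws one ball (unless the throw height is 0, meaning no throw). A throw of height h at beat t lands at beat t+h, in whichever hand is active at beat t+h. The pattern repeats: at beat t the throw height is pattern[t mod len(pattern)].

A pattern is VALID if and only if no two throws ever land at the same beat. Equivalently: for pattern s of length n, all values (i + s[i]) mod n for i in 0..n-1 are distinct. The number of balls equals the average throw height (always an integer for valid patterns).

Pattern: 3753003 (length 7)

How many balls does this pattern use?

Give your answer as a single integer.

Pattern = [3, 7, 5, 3, 0, 0, 3], length n = 7
  position 0: throw height = 3, running sum = 3
  position 1: throw height = 7, running sum = 10
  position 2: throw height = 5, running sum = 15
  position 3: throw height = 3, running sum = 18
  position 4: throw height = 0, running sum = 18
  position 5: throw height = 0, running sum = 18
  position 6: throw height = 3, running sum = 21
Total sum = 21; balls = sum / n = 21 / 7 = 3

Answer: 3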